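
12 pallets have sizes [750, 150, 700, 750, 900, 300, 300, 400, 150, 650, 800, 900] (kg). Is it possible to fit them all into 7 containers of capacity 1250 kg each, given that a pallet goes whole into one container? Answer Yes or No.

Yes

A valid assignment using 7 containers:
  container 1: 900 + 300 = 1200
  container 2: 900 + 300 = 1200
  container 3: 800 + 400 = 1200
  container 4: 750 + 150 + 150 = 1050
  container 5: 750 = 750
  container 6: 700 = 700
  container 7: 650 = 650
Every load is within 1250 kg, so 7 containers suffice.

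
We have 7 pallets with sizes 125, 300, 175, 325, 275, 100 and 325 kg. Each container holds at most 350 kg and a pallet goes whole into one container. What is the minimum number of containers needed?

6

Total = 325 + 325 + 300 + 275 + 175 + 125 + 100 = 1625 kg.
Lower bound: ⌈1625/350⌉ = 5 containers.
A packing using 6 containers:
  container 1: 325 = 325
  container 2: 325 = 325
  container 3: 300 = 300
  container 4: 275 = 275
  container 5: 175 + 125 = 300
  container 6: 100 = 100
No arrangement into 5 containers stays within capacity, so 6 is optimal.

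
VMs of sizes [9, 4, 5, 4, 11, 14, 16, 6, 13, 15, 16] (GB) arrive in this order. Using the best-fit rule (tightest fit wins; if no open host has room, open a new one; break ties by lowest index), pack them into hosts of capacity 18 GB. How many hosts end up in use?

8

  9 → host 1 (new)  [load 9/18]
  4 → host 1  [load 13/18]
  5 → host 1  [load 18/18]
  4 → host 2 (new)  [load 4/18]
  11 → host 2  [load 15/18]
  14 → host 3 (new)  [load 14/18]
  16 → host 4 (new)  [load 16/18]
  6 → host 5 (new)  [load 6/18]
  13 → host 6 (new)  [load 13/18]
  15 → host 7 (new)  [load 15/18]
  16 → host 8 (new)  [load 16/18]
8 hosts opened.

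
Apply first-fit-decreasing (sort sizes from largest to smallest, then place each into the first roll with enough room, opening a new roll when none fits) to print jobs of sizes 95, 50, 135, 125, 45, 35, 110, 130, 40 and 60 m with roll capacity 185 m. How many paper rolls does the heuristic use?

Sorted descending: 135, 130, 125, 110, 95, 60, 50, 45, 40, 35.
  135 → roll 1 (new)  [load 135/185]
  130 → roll 2 (new)  [load 130/185]
  125 → roll 3 (new)  [load 125/185]
  110 → roll 4 (new)  [load 110/185]
  95 → roll 5 (new)  [load 95/185]
  60 → roll 3  [load 185/185]
  50 → roll 1  [load 185/185]
  45 → roll 2  [load 175/185]
  40 → roll 4  [load 150/185]
  35 → roll 4  [load 185/185]
5 paper rolls opened.

5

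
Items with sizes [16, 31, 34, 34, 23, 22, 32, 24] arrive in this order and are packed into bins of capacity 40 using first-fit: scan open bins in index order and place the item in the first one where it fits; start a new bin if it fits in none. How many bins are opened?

  16 → bin 1 (new)  [load 16/40]
  31 → bin 2 (new)  [load 31/40]
  34 → bin 3 (new)  [load 34/40]
  34 → bin 4 (new)  [load 34/40]
  23 → bin 1  [load 39/40]
  22 → bin 5 (new)  [load 22/40]
  32 → bin 6 (new)  [load 32/40]
  24 → bin 7 (new)  [load 24/40]
7 bins opened.

7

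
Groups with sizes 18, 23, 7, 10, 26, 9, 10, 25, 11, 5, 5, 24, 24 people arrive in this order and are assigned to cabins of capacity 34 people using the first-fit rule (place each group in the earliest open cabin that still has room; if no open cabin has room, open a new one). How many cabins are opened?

  18 → cabin 1 (new)  [load 18/34]
  23 → cabin 2 (new)  [load 23/34]
  7 → cabin 1  [load 25/34]
  10 → cabin 2  [load 33/34]
  26 → cabin 3 (new)  [load 26/34]
  9 → cabin 1  [load 34/34]
  10 → cabin 4 (new)  [load 10/34]
  25 → cabin 5 (new)  [load 25/34]
  11 → cabin 4  [load 21/34]
  5 → cabin 3  [load 31/34]
  5 → cabin 4  [load 26/34]
  24 → cabin 6 (new)  [load 24/34]
  24 → cabin 7 (new)  [load 24/34]
7 cabins opened.

7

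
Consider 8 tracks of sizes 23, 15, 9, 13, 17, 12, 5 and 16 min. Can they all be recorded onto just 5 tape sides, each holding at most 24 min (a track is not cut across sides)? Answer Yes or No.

Total = 110 min; ⌈110/24⌉ = 5.
The bound of 5 does not rule out 5, but exhaustive search shows no assignment into 5 tape sides of capacity 24 min exists — the minimum is 6.

No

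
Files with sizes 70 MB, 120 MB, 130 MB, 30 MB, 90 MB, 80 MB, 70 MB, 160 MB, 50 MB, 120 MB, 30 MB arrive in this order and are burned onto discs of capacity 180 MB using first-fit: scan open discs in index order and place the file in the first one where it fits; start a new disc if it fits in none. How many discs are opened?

6

  70 → disc 1 (new)  [load 70/180]
  120 → disc 2 (new)  [load 120/180]
  130 → disc 3 (new)  [load 130/180]
  30 → disc 1  [load 100/180]
  90 → disc 4 (new)  [load 90/180]
  80 → disc 1  [load 180/180]
  70 → disc 4  [load 160/180]
  160 → disc 5 (new)  [load 160/180]
  50 → disc 2  [load 170/180]
  120 → disc 6 (new)  [load 120/180]
  30 → disc 3  [load 160/180]
6 discs opened.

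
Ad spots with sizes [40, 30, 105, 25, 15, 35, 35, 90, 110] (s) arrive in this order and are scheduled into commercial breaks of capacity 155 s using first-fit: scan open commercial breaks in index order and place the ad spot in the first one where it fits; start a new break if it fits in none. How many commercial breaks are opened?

4

  40 → break 1 (new)  [load 40/155]
  30 → break 1  [load 70/155]
  105 → break 2 (new)  [load 105/155]
  25 → break 1  [load 95/155]
  15 → break 1  [load 110/155]
  35 → break 1  [load 145/155]
  35 → break 2  [load 140/155]
  90 → break 3 (new)  [load 90/155]
  110 → break 4 (new)  [load 110/155]
4 commercial breaks opened.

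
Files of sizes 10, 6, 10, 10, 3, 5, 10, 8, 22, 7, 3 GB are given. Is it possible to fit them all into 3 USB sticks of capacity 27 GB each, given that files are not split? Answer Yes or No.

Total = 94 GB; ⌈94/27⌉ = 4.
At least 4 USB sticks are required, but only 3 are allowed.

No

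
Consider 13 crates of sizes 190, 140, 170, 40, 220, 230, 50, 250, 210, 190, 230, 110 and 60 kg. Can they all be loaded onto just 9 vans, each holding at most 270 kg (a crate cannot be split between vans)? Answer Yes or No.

Yes

A valid assignment using 9 vans:
  van 1: 250 = 250
  van 2: 230 + 40 = 270
  van 3: 230 = 230
  van 4: 220 + 50 = 270
  van 5: 210 + 60 = 270
  van 6: 190 = 190
  van 7: 190 = 190
  van 8: 170 = 170
  van 9: 140 + 110 = 250
Every load is within 270 kg, so 9 vans suffice.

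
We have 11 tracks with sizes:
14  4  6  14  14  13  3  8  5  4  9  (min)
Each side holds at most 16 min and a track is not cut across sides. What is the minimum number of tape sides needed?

Total = 14 + 14 + 14 + 13 + 9 + 8 + 6 + 5 + 4 + 4 + 3 = 94 min.
Lower bound: ⌈94/16⌉ = 6 tape sides.
A packing using 7 tape sides:
  side 1: 14 = 14
  side 2: 14 = 14
  side 3: 14 = 14
  side 4: 13 + 3 = 16
  side 5: 9 + 6 = 15
  side 6: 8 + 5 = 13
  side 7: 4 + 4 = 8
No arrangement into 6 tape sides stays within capacity, so 7 is optimal.

7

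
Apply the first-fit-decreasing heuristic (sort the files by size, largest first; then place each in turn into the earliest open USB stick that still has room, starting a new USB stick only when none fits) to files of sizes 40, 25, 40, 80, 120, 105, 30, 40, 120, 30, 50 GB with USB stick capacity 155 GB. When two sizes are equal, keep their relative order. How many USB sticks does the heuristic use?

Sorted descending: 120, 120, 105, 80, 50, 40, 40, 40, 30, 30, 25.
  120 → USB stick 1 (new)  [load 120/155]
  120 → USB stick 2 (new)  [load 120/155]
  105 → USB stick 3 (new)  [load 105/155]
  80 → USB stick 4 (new)  [load 80/155]
  50 → USB stick 3  [load 155/155]
  40 → USB stick 4  [load 120/155]
  40 → USB stick 5 (new)  [load 40/155]
  40 → USB stick 5  [load 80/155]
  30 → USB stick 1  [load 150/155]
  30 → USB stick 2  [load 150/155]
  25 → USB stick 4  [load 145/155]
5 USB sticks opened.

5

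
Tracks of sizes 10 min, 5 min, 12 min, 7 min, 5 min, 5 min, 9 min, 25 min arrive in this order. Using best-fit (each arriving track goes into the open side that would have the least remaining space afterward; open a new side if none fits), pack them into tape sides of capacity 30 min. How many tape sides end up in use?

3

  10 → side 1 (new)  [load 10/30]
  5 → side 1  [load 15/30]
  12 → side 1  [load 27/30]
  7 → side 2 (new)  [load 7/30]
  5 → side 2  [load 12/30]
  5 → side 2  [load 17/30]
  9 → side 2  [load 26/30]
  25 → side 3 (new)  [load 25/30]
3 tape sides opened.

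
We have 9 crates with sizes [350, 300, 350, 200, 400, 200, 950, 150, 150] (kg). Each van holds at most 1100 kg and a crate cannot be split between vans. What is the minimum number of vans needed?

Total = 950 + 400 + 350 + 350 + 300 + 200 + 200 + 150 + 150 = 3050 kg.
Lower bound: ⌈3050/1100⌉ = 3 vans.
A packing using 3 vans:
  van 1: 950 + 150 = 1100
  van 2: 400 + 350 + 350 = 1100
  van 3: 300 + 200 + 200 + 150 = 850
This matches the lower bound, so 3 is optimal.

3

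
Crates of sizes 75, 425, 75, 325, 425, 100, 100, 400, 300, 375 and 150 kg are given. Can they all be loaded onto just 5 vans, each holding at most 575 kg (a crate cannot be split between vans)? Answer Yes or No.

No

Total = 2750 kg; ⌈2750/575⌉ = 5.
6 crates each exceed half the capacity and cannot share a van, forcing at least 6 vans.
At least 6 vans are required, but only 5 are allowed.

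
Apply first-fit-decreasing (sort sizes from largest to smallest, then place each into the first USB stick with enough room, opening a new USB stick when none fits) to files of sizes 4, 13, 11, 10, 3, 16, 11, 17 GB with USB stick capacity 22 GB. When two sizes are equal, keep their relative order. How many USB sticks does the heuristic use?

5

Sorted descending: 17, 16, 13, 11, 11, 10, 4, 3.
  17 → USB stick 1 (new)  [load 17/22]
  16 → USB stick 2 (new)  [load 16/22]
  13 → USB stick 3 (new)  [load 13/22]
  11 → USB stick 4 (new)  [load 11/22]
  11 → USB stick 4  [load 22/22]
  10 → USB stick 5 (new)  [load 10/22]
  4 → USB stick 1  [load 21/22]
  3 → USB stick 2  [load 19/22]
5 USB sticks opened.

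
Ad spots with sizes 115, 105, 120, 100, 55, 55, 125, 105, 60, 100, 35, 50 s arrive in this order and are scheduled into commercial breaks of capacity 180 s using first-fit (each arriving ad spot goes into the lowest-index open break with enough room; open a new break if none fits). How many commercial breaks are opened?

  115 → break 1 (new)  [load 115/180]
  105 → break 2 (new)  [load 105/180]
  120 → break 3 (new)  [load 120/180]
  100 → break 4 (new)  [load 100/180]
  55 → break 1  [load 170/180]
  55 → break 2  [load 160/180]
  125 → break 5 (new)  [load 125/180]
  105 → break 6 (new)  [load 105/180]
  60 → break 3  [load 180/180]
  100 → break 7 (new)  [load 100/180]
  35 → break 4  [load 135/180]
  50 → break 5  [load 175/180]
7 commercial breaks opened.

7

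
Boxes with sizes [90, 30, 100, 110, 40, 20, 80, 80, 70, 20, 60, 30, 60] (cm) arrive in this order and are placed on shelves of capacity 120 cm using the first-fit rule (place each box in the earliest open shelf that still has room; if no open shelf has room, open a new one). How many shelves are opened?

7

  90 → shelf 1 (new)  [load 90/120]
  30 → shelf 1  [load 120/120]
  100 → shelf 2 (new)  [load 100/120]
  110 → shelf 3 (new)  [load 110/120]
  40 → shelf 4 (new)  [load 40/120]
  20 → shelf 2  [load 120/120]
  80 → shelf 4  [load 120/120]
  80 → shelf 5 (new)  [load 80/120]
  70 → shelf 6 (new)  [load 70/120]
  20 → shelf 5  [load 100/120]
  60 → shelf 7 (new)  [load 60/120]
  30 → shelf 6  [load 100/120]
  60 → shelf 7  [load 120/120]
7 shelves opened.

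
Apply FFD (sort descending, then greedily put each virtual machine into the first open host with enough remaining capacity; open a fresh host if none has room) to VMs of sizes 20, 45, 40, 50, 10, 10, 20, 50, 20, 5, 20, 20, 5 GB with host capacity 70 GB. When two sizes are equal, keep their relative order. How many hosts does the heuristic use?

5

Sorted descending: 50, 50, 45, 40, 20, 20, 20, 20, 20, 10, 10, 5, 5.
  50 → host 1 (new)  [load 50/70]
  50 → host 2 (new)  [load 50/70]
  45 → host 3 (new)  [load 45/70]
  40 → host 4 (new)  [load 40/70]
  20 → host 1  [load 70/70]
  20 → host 2  [load 70/70]
  20 → host 3  [load 65/70]
  20 → host 4  [load 60/70]
  20 → host 5 (new)  [load 20/70]
  10 → host 4  [load 70/70]
  10 → host 5  [load 30/70]
  5 → host 3  [load 70/70]
  5 → host 5  [load 35/70]
5 hosts opened.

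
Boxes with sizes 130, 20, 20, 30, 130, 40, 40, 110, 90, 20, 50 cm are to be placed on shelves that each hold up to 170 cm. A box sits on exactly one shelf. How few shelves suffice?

Total = 130 + 130 + 110 + 90 + 50 + 40 + 40 + 30 + 20 + 20 + 20 = 680 cm.
Lower bound: ⌈680/170⌉ = 4 shelves.
A packing using 4 shelves:
  shelf 1: 130 + 40 = 170
  shelf 2: 130 + 40 = 170
  shelf 3: 110 + 20 + 20 + 20 = 170
  shelf 4: 90 + 50 + 30 = 170
This matches the lower bound, so 4 is optimal.

4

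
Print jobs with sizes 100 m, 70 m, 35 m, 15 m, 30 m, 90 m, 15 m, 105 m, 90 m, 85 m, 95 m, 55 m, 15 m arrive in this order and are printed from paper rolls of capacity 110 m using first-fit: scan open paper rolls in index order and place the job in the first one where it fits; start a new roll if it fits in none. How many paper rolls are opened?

9

  100 → roll 1 (new)  [load 100/110]
  70 → roll 2 (new)  [load 70/110]
  35 → roll 2  [load 105/110]
  15 → roll 3 (new)  [load 15/110]
  30 → roll 3  [load 45/110]
  90 → roll 4 (new)  [load 90/110]
  15 → roll 3  [load 60/110]
  105 → roll 5 (new)  [load 105/110]
  90 → roll 6 (new)  [load 90/110]
  85 → roll 7 (new)  [load 85/110]
  95 → roll 8 (new)  [load 95/110]
  55 → roll 9 (new)  [load 55/110]
  15 → roll 3  [load 75/110]
9 paper rolls opened.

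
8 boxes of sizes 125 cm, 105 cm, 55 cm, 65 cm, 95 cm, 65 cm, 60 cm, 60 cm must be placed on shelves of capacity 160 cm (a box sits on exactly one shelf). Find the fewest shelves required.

5

Total = 125 + 105 + 95 + 65 + 65 + 60 + 60 + 55 = 630 cm.
Lower bound: ⌈630/160⌉ = 4 shelves.
A packing using 5 shelves:
  shelf 1: 125 = 125
  shelf 2: 105 + 55 = 160
  shelf 3: 95 + 65 = 160
  shelf 4: 65 + 60 = 125
  shelf 5: 60 = 60
No arrangement into 4 shelves stays within capacity, so 5 is optimal.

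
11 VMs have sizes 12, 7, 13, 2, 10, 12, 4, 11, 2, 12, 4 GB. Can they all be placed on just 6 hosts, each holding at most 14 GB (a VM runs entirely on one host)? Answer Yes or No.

Total = 89 GB; ⌈89/14⌉ = 7.
At least 7 hosts are required, but only 6 are allowed.

No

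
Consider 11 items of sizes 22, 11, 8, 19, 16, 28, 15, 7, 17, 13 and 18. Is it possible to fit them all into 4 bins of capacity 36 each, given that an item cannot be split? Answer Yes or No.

Total = 174; ⌈174/36⌉ = 5.
At least 5 bins are required, but only 4 are allowed.

No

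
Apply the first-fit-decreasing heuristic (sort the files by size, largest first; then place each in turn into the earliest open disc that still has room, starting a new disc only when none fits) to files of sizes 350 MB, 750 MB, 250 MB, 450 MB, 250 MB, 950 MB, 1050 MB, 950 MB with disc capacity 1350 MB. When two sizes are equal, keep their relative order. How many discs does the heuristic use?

4

Sorted descending: 1050, 950, 950, 750, 450, 350, 250, 250.
  1050 → disc 1 (new)  [load 1050/1350]
  950 → disc 2 (new)  [load 950/1350]
  950 → disc 3 (new)  [load 950/1350]
  750 → disc 4 (new)  [load 750/1350]
  450 → disc 4  [load 1200/1350]
  350 → disc 2  [load 1300/1350]
  250 → disc 1  [load 1300/1350]
  250 → disc 3  [load 1200/1350]
4 discs opened.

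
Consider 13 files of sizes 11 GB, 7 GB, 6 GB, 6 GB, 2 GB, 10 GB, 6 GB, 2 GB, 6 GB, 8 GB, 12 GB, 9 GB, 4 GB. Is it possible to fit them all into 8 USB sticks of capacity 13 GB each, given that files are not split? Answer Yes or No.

A valid assignment using 8 USB sticks:
  USB stick 1: 12 = 12
  USB stick 2: 11 + 2 = 13
  USB stick 3: 10 + 2 = 12
  USB stick 4: 9 + 4 = 13
  USB stick 5: 8 = 8
  USB stick 6: 7 + 6 = 13
  USB stick 7: 6 + 6 = 12
  USB stick 8: 6 = 6
Every load is within 13 GB, so 8 USB sticks suffice.

Yes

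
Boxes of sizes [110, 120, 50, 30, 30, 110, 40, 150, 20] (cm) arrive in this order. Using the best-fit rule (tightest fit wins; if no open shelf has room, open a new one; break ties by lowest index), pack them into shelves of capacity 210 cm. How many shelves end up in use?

4

  110 → shelf 1 (new)  [load 110/210]
  120 → shelf 2 (new)  [load 120/210]
  50 → shelf 2  [load 170/210]
  30 → shelf 2  [load 200/210]
  30 → shelf 1  [load 140/210]
  110 → shelf 3 (new)  [load 110/210]
  40 → shelf 1  [load 180/210]
  150 → shelf 4 (new)  [load 150/210]
  20 → shelf 1  [load 200/210]
4 shelves opened.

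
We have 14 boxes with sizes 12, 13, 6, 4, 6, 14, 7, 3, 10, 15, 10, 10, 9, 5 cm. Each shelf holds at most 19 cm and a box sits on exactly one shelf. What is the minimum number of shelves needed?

7

Total = 15 + 14 + 13 + 12 + 10 + 10 + 10 + 9 + 7 + 6 + 6 + 5 + 4 + 3 = 124 cm.
Lower bound: ⌈124/19⌉ = 7 shelves.
A packing using 7 shelves:
  shelf 1: 15 + 4 = 19
  shelf 2: 14 + 5 = 19
  shelf 3: 13 + 6 = 19
  shelf 4: 12 + 7 = 19
  shelf 5: 10 + 9 = 19
  shelf 6: 10 + 6 + 3 = 19
  shelf 7: 10 = 10
This matches the lower bound, so 7 is optimal.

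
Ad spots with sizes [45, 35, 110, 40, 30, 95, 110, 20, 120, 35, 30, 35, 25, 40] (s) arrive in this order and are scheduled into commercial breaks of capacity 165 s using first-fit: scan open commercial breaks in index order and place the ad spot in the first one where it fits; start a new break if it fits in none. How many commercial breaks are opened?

  45 → break 1 (new)  [load 45/165]
  35 → break 1  [load 80/165]
  110 → break 2 (new)  [load 110/165]
  40 → break 1  [load 120/165]
  30 → break 1  [load 150/165]
  95 → break 3 (new)  [load 95/165]
  110 → break 4 (new)  [load 110/165]
  20 → break 2  [load 130/165]
  120 → break 5 (new)  [load 120/165]
  35 → break 2  [load 165/165]
  30 → break 3  [load 125/165]
  35 → break 3  [load 160/165]
  25 → break 4  [load 135/165]
  40 → break 5  [load 160/165]
5 commercial breaks opened.

5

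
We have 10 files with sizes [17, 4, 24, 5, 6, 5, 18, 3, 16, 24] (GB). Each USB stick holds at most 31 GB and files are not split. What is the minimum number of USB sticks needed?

Total = 24 + 24 + 18 + 17 + 16 + 6 + 5 + 5 + 4 + 3 = 122 GB.
Lower bound: ⌈122/31⌉ = 4 USB sticks.
Also, 5 files each exceed 31/2 GB, and no two of those can share a USB stick, so at least 5 USB sticks are needed.
A packing using 5 USB sticks:
  USB stick 1: 24 + 6 = 30
  USB stick 2: 24 + 5 = 29
  USB stick 3: 18 + 5 + 4 + 3 = 30
  USB stick 4: 17 = 17
  USB stick 5: 16 = 16
This matches the lower bound, so 5 is optimal.

5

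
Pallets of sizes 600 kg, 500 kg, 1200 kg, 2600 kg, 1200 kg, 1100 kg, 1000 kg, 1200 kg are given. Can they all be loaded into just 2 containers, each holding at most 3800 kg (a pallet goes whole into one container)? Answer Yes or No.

No

Total = 9400 kg; ⌈9400/3800⌉ = 3.
At least 3 containers are required, but only 2 are allowed.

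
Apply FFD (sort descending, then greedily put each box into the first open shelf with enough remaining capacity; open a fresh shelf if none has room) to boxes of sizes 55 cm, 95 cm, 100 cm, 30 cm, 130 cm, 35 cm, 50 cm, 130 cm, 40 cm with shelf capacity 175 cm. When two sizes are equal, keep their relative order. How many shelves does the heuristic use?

Sorted descending: 130, 130, 100, 95, 55, 50, 40, 35, 30.
  130 → shelf 1 (new)  [load 130/175]
  130 → shelf 2 (new)  [load 130/175]
  100 → shelf 3 (new)  [load 100/175]
  95 → shelf 4 (new)  [load 95/175]
  55 → shelf 3  [load 155/175]
  50 → shelf 4  [load 145/175]
  40 → shelf 1  [load 170/175]
  35 → shelf 2  [load 165/175]
  30 → shelf 4  [load 175/175]
4 shelves opened.

4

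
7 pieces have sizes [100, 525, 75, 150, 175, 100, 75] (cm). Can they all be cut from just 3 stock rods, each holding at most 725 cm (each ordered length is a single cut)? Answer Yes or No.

Yes

A valid assignment using 2 stock rods:
  stock rod 1: 525 + 175 = 700
  stock rod 2: 150 + 100 + 100 + 75 + 75 = 500
That uses only 2 ≤ 3, so 3 stock rods are enough.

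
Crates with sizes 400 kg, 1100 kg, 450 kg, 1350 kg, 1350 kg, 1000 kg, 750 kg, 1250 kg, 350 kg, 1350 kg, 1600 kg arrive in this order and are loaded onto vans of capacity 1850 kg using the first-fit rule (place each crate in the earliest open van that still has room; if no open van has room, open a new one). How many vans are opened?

7

  400 → van 1 (new)  [load 400/1850]
  1100 → van 1  [load 1500/1850]
  450 → van 2 (new)  [load 450/1850]
  1350 → van 2  [load 1800/1850]
  1350 → van 3 (new)  [load 1350/1850]
  1000 → van 4 (new)  [load 1000/1850]
  750 → van 4  [load 1750/1850]
  1250 → van 5 (new)  [load 1250/1850]
  350 → van 1  [load 1850/1850]
  1350 → van 6 (new)  [load 1350/1850]
  1600 → van 7 (new)  [load 1600/1850]
7 vans opened.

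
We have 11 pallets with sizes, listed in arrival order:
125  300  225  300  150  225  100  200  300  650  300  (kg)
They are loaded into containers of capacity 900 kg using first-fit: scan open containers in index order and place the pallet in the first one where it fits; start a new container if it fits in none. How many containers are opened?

4

  125 → container 1 (new)  [load 125/900]
  300 → container 1  [load 425/900]
  225 → container 1  [load 650/900]
  300 → container 2 (new)  [load 300/900]
  150 → container 1  [load 800/900]
  225 → container 2  [load 525/900]
  100 → container 1  [load 900/900]
  200 → container 2  [load 725/900]
  300 → container 3 (new)  [load 300/900]
  650 → container 4 (new)  [load 650/900]
  300 → container 3  [load 600/900]
4 containers opened.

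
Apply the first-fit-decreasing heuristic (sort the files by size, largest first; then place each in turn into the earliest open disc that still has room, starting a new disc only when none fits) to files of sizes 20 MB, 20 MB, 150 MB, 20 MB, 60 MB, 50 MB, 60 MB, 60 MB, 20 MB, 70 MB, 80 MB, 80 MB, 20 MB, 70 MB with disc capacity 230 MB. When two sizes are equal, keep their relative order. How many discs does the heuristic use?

Sorted descending: 150, 80, 80, 70, 70, 60, 60, 60, 50, 20, 20, 20, 20, 20.
  150 → disc 1 (new)  [load 150/230]
  80 → disc 1  [load 230/230]
  80 → disc 2 (new)  [load 80/230]
  70 → disc 2  [load 150/230]
  70 → disc 2  [load 220/230]
  60 → disc 3 (new)  [load 60/230]
  60 → disc 3  [load 120/230]
  60 → disc 3  [load 180/230]
  50 → disc 3  [load 230/230]
  20 → disc 4 (new)  [load 20/230]
  20 → disc 4  [load 40/230]
  20 → disc 4  [load 60/230]
  20 → disc 4  [load 80/230]
  20 → disc 4  [load 100/230]
4 discs opened.

4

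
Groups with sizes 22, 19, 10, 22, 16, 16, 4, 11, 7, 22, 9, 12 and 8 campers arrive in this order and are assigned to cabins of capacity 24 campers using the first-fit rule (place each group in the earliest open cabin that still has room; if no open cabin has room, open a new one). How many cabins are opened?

8

  22 → cabin 1 (new)  [load 22/24]
  19 → cabin 2 (new)  [load 19/24]
  10 → cabin 3 (new)  [load 10/24]
  22 → cabin 4 (new)  [load 22/24]
  16 → cabin 5 (new)  [load 16/24]
  16 → cabin 6 (new)  [load 16/24]
  4 → cabin 2  [load 23/24]
  11 → cabin 3  [load 21/24]
  7 → cabin 5  [load 23/24]
  22 → cabin 7 (new)  [load 22/24]
  9 → cabin 8 (new)  [load 9/24]
  12 → cabin 8  [load 21/24]
  8 → cabin 6  [load 24/24]
8 cabins opened.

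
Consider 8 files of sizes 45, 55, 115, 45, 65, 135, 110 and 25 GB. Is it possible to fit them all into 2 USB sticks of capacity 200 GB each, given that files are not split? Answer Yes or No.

No

Total = 595 GB; ⌈595/200⌉ = 3.
At least 3 USB sticks are required, but only 2 are allowed.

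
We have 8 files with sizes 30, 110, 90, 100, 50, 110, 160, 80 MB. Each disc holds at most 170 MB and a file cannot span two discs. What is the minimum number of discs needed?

Total = 160 + 110 + 110 + 100 + 90 + 80 + 50 + 30 = 730 MB.
Lower bound: ⌈730/170⌉ = 5 discs.
A packing using 5 discs:
  disc 1: 160 = 160
  disc 2: 110 + 50 = 160
  disc 3: 110 + 30 = 140
  disc 4: 100 = 100
  disc 5: 90 + 80 = 170
This matches the lower bound, so 5 is optimal.

5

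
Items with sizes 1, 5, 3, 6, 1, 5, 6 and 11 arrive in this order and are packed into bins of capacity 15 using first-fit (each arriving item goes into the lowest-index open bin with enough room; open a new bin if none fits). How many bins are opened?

3

  1 → bin 1 (new)  [load 1/15]
  5 → bin 1  [load 6/15]
  3 → bin 1  [load 9/15]
  6 → bin 1  [load 15/15]
  1 → bin 2 (new)  [load 1/15]
  5 → bin 2  [load 6/15]
  6 → bin 2  [load 12/15]
  11 → bin 3 (new)  [load 11/15]
3 bins opened.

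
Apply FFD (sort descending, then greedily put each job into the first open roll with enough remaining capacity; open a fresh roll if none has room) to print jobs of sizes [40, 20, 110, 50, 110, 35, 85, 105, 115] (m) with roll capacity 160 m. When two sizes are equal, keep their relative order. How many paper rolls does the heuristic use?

5

Sorted descending: 115, 110, 110, 105, 85, 50, 40, 35, 20.
  115 → roll 1 (new)  [load 115/160]
  110 → roll 2 (new)  [load 110/160]
  110 → roll 3 (new)  [load 110/160]
  105 → roll 4 (new)  [load 105/160]
  85 → roll 5 (new)  [load 85/160]
  50 → roll 2  [load 160/160]
  40 → roll 1  [load 155/160]
  35 → roll 3  [load 145/160]
  20 → roll 4  [load 125/160]
5 paper rolls opened.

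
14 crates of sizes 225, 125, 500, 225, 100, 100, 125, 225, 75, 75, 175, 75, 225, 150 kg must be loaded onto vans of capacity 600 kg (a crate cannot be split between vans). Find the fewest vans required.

Total = 500 + 225 + 225 + 225 + 225 + 175 + 150 + 125 + 125 + 100 + 100 + 75 + 75 + 75 = 2400 kg.
Lower bound: ⌈2400/600⌉ = 4 vans.
A packing using 4 vans:
  van 1: 500 + 100 = 600
  van 2: 225 + 225 + 150 = 600
  van 3: 225 + 225 + 75 + 75 = 600
  van 4: 175 + 125 + 125 + 100 + 75 = 600
This matches the lower bound, so 4 is optimal.

4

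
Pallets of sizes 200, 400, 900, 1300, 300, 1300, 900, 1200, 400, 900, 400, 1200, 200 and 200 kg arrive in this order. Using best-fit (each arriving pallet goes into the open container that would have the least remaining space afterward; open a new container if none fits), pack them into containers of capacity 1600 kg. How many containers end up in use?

7

  200 → container 1 (new)  [load 200/1600]
  400 → container 1  [load 600/1600]
  900 → container 1  [load 1500/1600]
  1300 → container 2 (new)  [load 1300/1600]
  300 → container 2  [load 1600/1600]
  1300 → container 3 (new)  [load 1300/1600]
  900 → container 4 (new)  [load 900/1600]
  1200 → container 5 (new)  [load 1200/1600]
  400 → container 5  [load 1600/1600]
  900 → container 6 (new)  [load 900/1600]
  400 → container 4  [load 1300/1600]
  1200 → container 7 (new)  [load 1200/1600]
  200 → container 3  [load 1500/1600]
  200 → container 4  [load 1500/1600]
7 containers opened.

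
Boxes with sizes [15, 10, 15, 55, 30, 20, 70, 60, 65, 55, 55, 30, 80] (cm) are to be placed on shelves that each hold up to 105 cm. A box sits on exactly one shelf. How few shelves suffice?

Total = 80 + 70 + 65 + 60 + 55 + 55 + 55 + 30 + 30 + 20 + 15 + 15 + 10 = 560 cm.
Lower bound: ⌈560/105⌉ = 6 shelves.
Also, 7 boxes each exceed 105/2 cm, and no two of those can share a shelf, so at least 7 shelves are needed.
A packing using 7 shelves:
  shelf 1: 80 + 20 = 100
  shelf 2: 70 + 30 = 100
  shelf 3: 65 + 30 + 10 = 105
  shelf 4: 60 + 15 + 15 = 90
  shelf 5: 55 = 55
  shelf 6: 55 = 55
  shelf 7: 55 = 55
This matches the lower bound, so 7 is optimal.

7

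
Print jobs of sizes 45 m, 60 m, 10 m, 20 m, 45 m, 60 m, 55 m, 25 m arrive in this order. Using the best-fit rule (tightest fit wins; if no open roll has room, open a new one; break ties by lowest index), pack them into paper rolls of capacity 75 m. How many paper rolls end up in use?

  45 → roll 1 (new)  [load 45/75]
  60 → roll 2 (new)  [load 60/75]
  10 → roll 2  [load 70/75]
  20 → roll 1  [load 65/75]
  45 → roll 3 (new)  [load 45/75]
  60 → roll 4 (new)  [load 60/75]
  55 → roll 5 (new)  [load 55/75]
  25 → roll 3  [load 70/75]
5 paper rolls opened.

5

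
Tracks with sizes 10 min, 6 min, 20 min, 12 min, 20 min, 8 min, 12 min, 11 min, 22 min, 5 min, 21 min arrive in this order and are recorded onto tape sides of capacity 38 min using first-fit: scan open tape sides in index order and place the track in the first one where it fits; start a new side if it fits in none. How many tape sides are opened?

  10 → side 1 (new)  [load 10/38]
  6 → side 1  [load 16/38]
  20 → side 1  [load 36/38]
  12 → side 2 (new)  [load 12/38]
  20 → side 2  [load 32/38]
  8 → side 3 (new)  [load 8/38]
  12 → side 3  [load 20/38]
  11 → side 3  [load 31/38]
  22 → side 4 (new)  [load 22/38]
  5 → side 2  [load 37/38]
  21 → side 5 (new)  [load 21/38]
5 tape sides opened.

5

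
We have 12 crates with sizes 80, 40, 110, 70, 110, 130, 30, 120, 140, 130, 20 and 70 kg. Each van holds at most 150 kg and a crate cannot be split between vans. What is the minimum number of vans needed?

8

Total = 140 + 130 + 130 + 120 + 110 + 110 + 80 + 70 + 70 + 40 + 30 + 20 = 1050 kg.
Lower bound: ⌈1050/150⌉ = 7 vans.
A packing using 8 vans:
  van 1: 140 = 140
  van 2: 130 + 20 = 150
  van 3: 130 = 130
  van 4: 120 + 30 = 150
  van 5: 110 + 40 = 150
  van 6: 110 = 110
  van 7: 80 + 70 = 150
  van 8: 70 = 70
No arrangement into 7 vans stays within capacity, so 8 is optimal.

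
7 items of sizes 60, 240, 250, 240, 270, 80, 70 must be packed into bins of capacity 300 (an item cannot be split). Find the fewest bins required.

5

Total = 270 + 250 + 240 + 240 + 80 + 70 + 60 = 1210.
Lower bound: ⌈1210/300⌉ = 5 bins.
A packing using 5 bins:
  bin 1: 270 = 270
  bin 2: 250 = 250
  bin 3: 240 + 60 = 300
  bin 4: 240 = 240
  bin 5: 80 + 70 = 150
This matches the lower bound, so 5 is optimal.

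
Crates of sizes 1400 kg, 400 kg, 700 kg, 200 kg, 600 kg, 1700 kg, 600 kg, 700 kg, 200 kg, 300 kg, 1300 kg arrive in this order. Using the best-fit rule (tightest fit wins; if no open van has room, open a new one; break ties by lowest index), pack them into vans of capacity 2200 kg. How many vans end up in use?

4

  1400 → van 1 (new)  [load 1400/2200]
  400 → van 1  [load 1800/2200]
  700 → van 2 (new)  [load 700/2200]
  200 → van 1  [load 2000/2200]
  600 → van 2  [load 1300/2200]
  1700 → van 3 (new)  [load 1700/2200]
  600 → van 2  [load 1900/2200]
  700 → van 4 (new)  [load 700/2200]
  200 → van 1  [load 2200/2200]
  300 → van 2  [load 2200/2200]
  1300 → van 4  [load 2000/2200]
4 vans opened.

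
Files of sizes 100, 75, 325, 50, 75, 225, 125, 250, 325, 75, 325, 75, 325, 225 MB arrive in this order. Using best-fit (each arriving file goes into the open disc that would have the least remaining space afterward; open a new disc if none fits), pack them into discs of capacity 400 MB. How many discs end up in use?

8

  100 → disc 1 (new)  [load 100/400]
  75 → disc 1  [load 175/400]
  325 → disc 2 (new)  [load 325/400]
  50 → disc 2  [load 375/400]
  75 → disc 1  [load 250/400]
  225 → disc 3 (new)  [load 225/400]
  125 → disc 1  [load 375/400]
  250 → disc 4 (new)  [load 250/400]
  325 → disc 5 (new)  [load 325/400]
  75 → disc 5  [load 400/400]
  325 → disc 6 (new)  [load 325/400]
  75 → disc 6  [load 400/400]
  325 → disc 7 (new)  [load 325/400]
  225 → disc 8 (new)  [load 225/400]
8 discs opened.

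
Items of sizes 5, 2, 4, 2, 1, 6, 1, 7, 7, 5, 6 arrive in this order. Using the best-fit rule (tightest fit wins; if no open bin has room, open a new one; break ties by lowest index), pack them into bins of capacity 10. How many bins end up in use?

6

  5 → bin 1 (new)  [load 5/10]
  2 → bin 1  [load 7/10]
  4 → bin 2 (new)  [load 4/10]
  2 → bin 1  [load 9/10]
  1 → bin 1  [load 10/10]
  6 → bin 2  [load 10/10]
  1 → bin 3 (new)  [load 1/10]
  7 → bin 3  [load 8/10]
  7 → bin 4 (new)  [load 7/10]
  5 → bin 5 (new)  [load 5/10]
  6 → bin 6 (new)  [load 6/10]
6 bins opened.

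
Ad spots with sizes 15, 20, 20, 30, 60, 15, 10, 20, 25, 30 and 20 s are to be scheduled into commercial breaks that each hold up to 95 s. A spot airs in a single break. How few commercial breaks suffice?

3

Total = 60 + 30 + 30 + 25 + 20 + 20 + 20 + 20 + 15 + 15 + 10 = 265 s.
Lower bound: ⌈265/95⌉ = 3 commercial breaks.
A packing using 3 commercial breaks:
  break 1: 60 + 30 = 90
  break 2: 30 + 25 + 20 + 20 = 95
  break 3: 20 + 20 + 15 + 15 + 10 = 80
This matches the lower bound, so 3 is optimal.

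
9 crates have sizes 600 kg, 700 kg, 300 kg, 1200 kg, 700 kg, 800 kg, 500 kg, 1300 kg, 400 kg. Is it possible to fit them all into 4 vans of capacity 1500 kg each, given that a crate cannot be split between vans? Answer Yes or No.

Total = 6500 kg; ⌈6500/1500⌉ = 5.
At least 5 vans are required, but only 4 are allowed.

No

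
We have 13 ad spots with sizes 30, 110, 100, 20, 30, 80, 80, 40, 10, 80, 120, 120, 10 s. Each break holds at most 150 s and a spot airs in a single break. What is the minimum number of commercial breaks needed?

7

Total = 120 + 120 + 110 + 100 + 80 + 80 + 80 + 40 + 30 + 30 + 20 + 10 + 10 = 830 s.
Lower bound: ⌈830/150⌉ = 6 commercial breaks.
Also, 7 ad spots each exceed 75 s, and no two of those can share a break, so at least 7 commercial breaks are needed.
A packing using 7 commercial breaks:
  break 1: 120 + 30 = 150
  break 2: 120 + 30 = 150
  break 3: 110 + 40 = 150
  break 4: 100 + 20 + 10 + 10 = 140
  break 5: 80 = 80
  break 6: 80 = 80
  break 7: 80 = 80
This matches the lower bound, so 7 is optimal.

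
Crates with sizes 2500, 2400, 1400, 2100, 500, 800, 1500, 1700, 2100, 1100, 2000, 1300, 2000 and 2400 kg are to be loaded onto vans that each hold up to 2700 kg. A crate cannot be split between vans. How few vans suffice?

10

Total = 2500 + 2400 + 2400 + 2100 + 2100 + 2000 + 2000 + 1700 + 1500 + 1400 + 1300 + 1100 + 800 + 500 = 23800 kg.
Lower bound: ⌈23800/2700⌉ = 9 vans.
Also, 10 crates each exceed 1350 kg, and no two of those can share a van, so at least 10 vans are needed.
A packing using 10 vans:
  van 1: 2500 = 2500
  van 2: 2400 = 2400
  van 3: 2400 = 2400
  van 4: 2100 + 500 = 2600
  van 5: 2100 = 2100
  van 6: 2000 = 2000
  van 7: 2000 = 2000
  van 8: 1700 + 800 = 2500
  van 9: 1500 + 1100 = 2600
  van 10: 1400 + 1300 = 2700
This matches the lower bound, so 10 is optimal.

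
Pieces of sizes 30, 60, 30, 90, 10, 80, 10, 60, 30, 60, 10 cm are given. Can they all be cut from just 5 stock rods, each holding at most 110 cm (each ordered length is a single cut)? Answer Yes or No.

A valid assignment using 5 stock rods:
  stock rod 1: 90 + 10 + 10 = 110
  stock rod 2: 80 + 30 = 110
  stock rod 3: 60 + 30 + 10 = 100
  stock rod 4: 60 + 30 = 90
  stock rod 5: 60 = 60
Every load is within 110 cm, so 5 stock rods suffice.

Yes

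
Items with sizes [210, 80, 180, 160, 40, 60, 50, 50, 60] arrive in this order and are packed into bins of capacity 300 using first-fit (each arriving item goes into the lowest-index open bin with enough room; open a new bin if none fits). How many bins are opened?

4

  210 → bin 1 (new)  [load 210/300]
  80 → bin 1  [load 290/300]
  180 → bin 2 (new)  [load 180/300]
  160 → bin 3 (new)  [load 160/300]
  40 → bin 2  [load 220/300]
  60 → bin 2  [load 280/300]
  50 → bin 3  [load 210/300]
  50 → bin 3  [load 260/300]
  60 → bin 4 (new)  [load 60/300]
4 bins opened.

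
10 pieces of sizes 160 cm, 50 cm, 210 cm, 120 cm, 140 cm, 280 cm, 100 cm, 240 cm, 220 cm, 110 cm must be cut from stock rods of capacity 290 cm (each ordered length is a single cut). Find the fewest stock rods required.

7

Total = 280 + 240 + 220 + 210 + 160 + 140 + 120 + 110 + 100 + 50 = 1630 cm.
Lower bound: ⌈1630/290⌉ = 6 stock rods.
A packing using 7 stock rods:
  stock rod 1: 280 = 280
  stock rod 2: 240 + 50 = 290
  stock rod 3: 220 = 220
  stock rod 4: 210 = 210
  stock rod 5: 160 + 120 = 280
  stock rod 6: 140 + 110 = 250
  stock rod 7: 100 = 100
No arrangement into 6 stock rods stays within capacity, so 7 is optimal.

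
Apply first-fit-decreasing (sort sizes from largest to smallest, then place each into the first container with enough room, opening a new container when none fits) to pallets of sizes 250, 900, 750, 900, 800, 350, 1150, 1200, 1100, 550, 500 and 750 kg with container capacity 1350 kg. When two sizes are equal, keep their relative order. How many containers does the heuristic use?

8

Sorted descending: 1200, 1150, 1100, 900, 900, 800, 750, 750, 550, 500, 350, 250.
  1200 → container 1 (new)  [load 1200/1350]
  1150 → container 2 (new)  [load 1150/1350]
  1100 → container 3 (new)  [load 1100/1350]
  900 → container 4 (new)  [load 900/1350]
  900 → container 5 (new)  [load 900/1350]
  800 → container 6 (new)  [load 800/1350]
  750 → container 7 (new)  [load 750/1350]
  750 → container 8 (new)  [load 750/1350]
  550 → container 6  [load 1350/1350]
  500 → container 7  [load 1250/1350]
  350 → container 4  [load 1250/1350]
  250 → container 3  [load 1350/1350]
8 containers opened.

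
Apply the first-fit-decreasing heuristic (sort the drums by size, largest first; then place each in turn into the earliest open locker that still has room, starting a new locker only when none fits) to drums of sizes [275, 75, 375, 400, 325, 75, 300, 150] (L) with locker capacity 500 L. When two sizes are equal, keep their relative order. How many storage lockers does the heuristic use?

Sorted descending: 400, 375, 325, 300, 275, 150, 75, 75.
  400 → locker 1 (new)  [load 400/500]
  375 → locker 2 (new)  [load 375/500]
  325 → locker 3 (new)  [load 325/500]
  300 → locker 4 (new)  [load 300/500]
  275 → locker 5 (new)  [load 275/500]
  150 → locker 3  [load 475/500]
  75 → locker 1  [load 475/500]
  75 → locker 2  [load 450/500]
5 storage lockers opened.

5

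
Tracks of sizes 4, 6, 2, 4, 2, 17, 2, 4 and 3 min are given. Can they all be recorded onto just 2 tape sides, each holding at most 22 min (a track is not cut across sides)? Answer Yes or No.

Yes

A valid assignment using 2 tape sides:
  side 1: 17 + 3 + 2 = 22
  side 2: 6 + 4 + 4 + 4 + 2 + 2 = 22
Every load is within 22 min, so 2 tape sides suffice.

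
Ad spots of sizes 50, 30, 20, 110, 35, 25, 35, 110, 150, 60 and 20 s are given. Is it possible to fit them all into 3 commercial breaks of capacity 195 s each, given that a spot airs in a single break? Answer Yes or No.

No

Total = 645 s; ⌈645/195⌉ = 4.
At least 4 commercial breaks are required, but only 3 are allowed.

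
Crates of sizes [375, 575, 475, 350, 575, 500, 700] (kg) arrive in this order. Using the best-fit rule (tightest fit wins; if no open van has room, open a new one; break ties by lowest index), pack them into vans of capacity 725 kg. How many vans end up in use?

  375 → van 1 (new)  [load 375/725]
  575 → van 2 (new)  [load 575/725]
  475 → van 3 (new)  [load 475/725]
  350 → van 1  [load 725/725]
  575 → van 4 (new)  [load 575/725]
  500 → van 5 (new)  [load 500/725]
  700 → van 6 (new)  [load 700/725]
6 vans opened.

6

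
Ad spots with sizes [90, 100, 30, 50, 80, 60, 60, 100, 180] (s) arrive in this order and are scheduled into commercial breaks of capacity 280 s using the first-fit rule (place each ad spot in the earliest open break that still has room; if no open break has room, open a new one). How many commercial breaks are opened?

3

  90 → break 1 (new)  [load 90/280]
  100 → break 1  [load 190/280]
  30 → break 1  [load 220/280]
  50 → break 1  [load 270/280]
  80 → break 2 (new)  [load 80/280]
  60 → break 2  [load 140/280]
  60 → break 2  [load 200/280]
  100 → break 3 (new)  [load 100/280]
  180 → break 3  [load 280/280]
3 commercial breaks opened.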